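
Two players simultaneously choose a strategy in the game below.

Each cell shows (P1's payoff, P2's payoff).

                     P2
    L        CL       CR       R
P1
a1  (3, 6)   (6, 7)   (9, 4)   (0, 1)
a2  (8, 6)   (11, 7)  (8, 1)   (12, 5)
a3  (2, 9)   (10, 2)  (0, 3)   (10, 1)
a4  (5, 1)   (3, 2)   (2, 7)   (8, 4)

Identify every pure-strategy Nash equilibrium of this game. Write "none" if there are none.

(a2, CL)

P1 against L: payoffs 3, 8, 2, 5 → best response a2.
P1 against CL: payoffs 6, 11, 10, 3 → best response a2.
P1 against CR: payoffs 9, 8, 0, 2 → best response a1.
P1 against R: payoffs 0, 12, 10, 8 → best response a2.
P2 against a1: payoffs 6, 7, 4, 1 → best response CL.
P2 against a2: payoffs 6, 7, 1, 5 → best response CL.
P2 against a3: payoffs 9, 2, 3, 1 → best response L.
P2 against a4: payoffs 1, 2, 7, 4 → best response CR.
Mutual best responses: (a2, CL).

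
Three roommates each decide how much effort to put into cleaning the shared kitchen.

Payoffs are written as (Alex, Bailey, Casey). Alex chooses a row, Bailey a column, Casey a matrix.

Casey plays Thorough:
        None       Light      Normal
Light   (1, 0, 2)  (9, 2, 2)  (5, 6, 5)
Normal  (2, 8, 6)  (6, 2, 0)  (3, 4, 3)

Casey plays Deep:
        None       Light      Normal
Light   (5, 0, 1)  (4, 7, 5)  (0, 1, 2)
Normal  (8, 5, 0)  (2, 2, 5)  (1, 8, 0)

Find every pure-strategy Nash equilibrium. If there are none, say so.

(Light, None, Thorough): Alex can switch to Normal (1 → 2). Not NE.
(Light, None, Deep): Alex can switch to Normal (5 → 8). Not NE.
(Light, Light, Thorough): Bailey can switch to Normal (2 → 6). Not NE.
(Light, Light, Deep): Alex gets 4, best alternative 2; Bailey gets 7, best alternative 1; Casey gets 5, best alternative 2. No profitable deviation — NE.
(Light, Normal, Thorough): Alex gets 5, best alternative 3; Bailey gets 6, best alternative 2; Casey gets 5, best alternative 2. No profitable deviation — NE.
(Light, Normal, Deep): Alex can switch to Normal (0 → 1). Not NE.
(Normal, None, Thorough): Alex gets 2, best alternative 1; Bailey gets 8, best alternative 4; Casey gets 6, best alternative 0. No profitable deviation — NE.
(Normal, None, Deep): Bailey can switch to Normal (5 → 8). Not NE.
(Normal, Light, Thorough): Alex can switch to Light (6 → 9). Not NE.
(Normal, Light, Deep): Alex can switch to Light (2 → 4). Not NE.
(Normal, Normal, Thorough): Alex can switch to Light (3 → 5). Not NE.
(Normal, Normal, Deep): Casey can switch to Thorough (0 → 3). Not NE.

(Light, Light, Deep) and (Light, Normal, Thorough) and (Normal, None, Thorough)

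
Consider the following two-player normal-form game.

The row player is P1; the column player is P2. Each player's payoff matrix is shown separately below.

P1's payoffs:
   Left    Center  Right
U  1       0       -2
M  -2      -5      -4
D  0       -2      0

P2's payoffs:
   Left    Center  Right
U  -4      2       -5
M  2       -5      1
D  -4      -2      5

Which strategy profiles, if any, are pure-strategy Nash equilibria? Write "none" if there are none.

The pure Nash equilibria are (U, Center), (D, Right).

P1 against Left: payoffs 1, -2, 0 → best response U.
P1 against Center: payoffs 0, -5, -2 → best response U.
P1 against Right: payoffs -2, -4, 0 → best response D.
P2 against U: payoffs -4, 2, -5 → best response Center.
P2 against M: payoffs 2, -5, 1 → best response Left.
P2 against D: payoffs -4, -2, 5 → best response Right.
Mutual best responses: (U, Center); (D, Right).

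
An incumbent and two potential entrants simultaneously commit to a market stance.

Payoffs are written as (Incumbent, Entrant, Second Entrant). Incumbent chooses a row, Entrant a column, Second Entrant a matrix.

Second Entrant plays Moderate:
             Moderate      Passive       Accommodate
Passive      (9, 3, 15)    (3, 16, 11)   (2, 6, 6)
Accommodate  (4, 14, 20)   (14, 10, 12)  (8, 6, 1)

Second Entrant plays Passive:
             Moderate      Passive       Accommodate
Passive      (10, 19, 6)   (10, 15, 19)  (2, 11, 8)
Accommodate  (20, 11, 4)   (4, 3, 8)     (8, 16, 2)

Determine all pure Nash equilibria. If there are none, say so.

(Accommodate, Accommodate, Passive)

Incumbent against (Moderate, Moderate): payoffs 9, 4 → best response Passive.
Incumbent against (Moderate, Passive): payoffs 10, 20 → best response Accommodate.
Incumbent against (Passive, Moderate): payoffs 3, 14 → best response Accommodate.
Incumbent against (Passive, Passive): payoffs 10, 4 → best response Passive.
Incumbent against (Accommodate, Moderate): payoffs 2, 8 → best response Accommodate.
Incumbent against (Accommodate, Passive): payoffs 2, 8 → best response Accommodate.
Entrant against (Passive, Moderate): payoffs 3, 16, 6 → best response Passive.
Entrant against (Passive, Passive): payoffs 19, 15, 11 → best response Moderate.
Entrant against (Accommodate, Moderate): payoffs 14, 10, 6 → best response Moderate.
Entrant against (Accommodate, Passive): payoffs 11, 3, 16 → best response Accommodate.
Second Entrant against (Passive, Moderate): payoffs 15, 6 → best response Moderate.
Second Entrant against (Passive, Passive): payoffs 11, 19 → best response Passive.
Second Entrant against (Passive, Accommodate): payoffs 6, 8 → best response Passive.
Second Entrant against (Accommodate, Moderate): payoffs 20, 4 → best response Moderate.
Second Entrant against (Accommodate, Passive): payoffs 12, 8 → best response Moderate.
Second Entrant against (Accommodate, Accommodate): payoffs 1, 2 → best response Passive.
Mutual best responses: (Accommodate, Accommodate, Passive).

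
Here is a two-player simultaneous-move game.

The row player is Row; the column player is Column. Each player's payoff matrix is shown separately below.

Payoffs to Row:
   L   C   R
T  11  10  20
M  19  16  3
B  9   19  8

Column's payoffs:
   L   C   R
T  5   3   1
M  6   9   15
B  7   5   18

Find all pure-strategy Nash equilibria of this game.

This game has no pure Nash equilibrium.

(T, L): Row can switch to M (11 → 19). Not NE.
(T, C): Row can switch to M (10 → 16). Not NE.
(T, R): Column can switch to L (1 → 5). Not NE.
(M, L): Column can switch to C (6 → 9). Not NE.
(M, C): Row can switch to B (16 → 19). Not NE.
(M, R): Row can switch to T (3 → 20). Not NE.
(The remaining 3 profiles each have a profitable deviation by the same check.)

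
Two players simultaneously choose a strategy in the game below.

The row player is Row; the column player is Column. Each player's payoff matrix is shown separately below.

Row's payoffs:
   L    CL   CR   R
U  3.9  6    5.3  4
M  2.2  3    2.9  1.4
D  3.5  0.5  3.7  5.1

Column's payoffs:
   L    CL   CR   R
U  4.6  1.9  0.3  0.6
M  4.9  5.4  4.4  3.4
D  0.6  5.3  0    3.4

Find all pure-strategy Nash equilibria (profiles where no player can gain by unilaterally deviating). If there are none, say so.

(U, L): Row gets 3.9, best alternative 3.5; Column gets 4.6, best alternative 1.9. No profitable deviation — NE.
(U, CL): Column can switch to L (1.9 → 4.6). Not NE.
(U, CR): Column can switch to L (0.3 → 4.6). Not NE.
(U, R): Row can switch to D (4 → 5.1). Not NE.
(M, L): Row can switch to U (2.2 → 3.9). Not NE.
(M, CL): Row can switch to U (3 → 6). Not NE.
(M, CR): Row can switch to U (2.9 → 5.3). Not NE.
(M, R): Row can switch to U (1.4 → 4). Not NE.
(D, L): Row can switch to U (3.5 → 3.9). Not NE.
(D, CL): Row can switch to U (0.5 → 6). Not NE.
(D, CR): Row can switch to U (3.7 → 5.3). Not NE.
(The remaining 1 profile has a profitable deviation by the same check.)

The unique pure-strategy Nash equilibrium is (U, L).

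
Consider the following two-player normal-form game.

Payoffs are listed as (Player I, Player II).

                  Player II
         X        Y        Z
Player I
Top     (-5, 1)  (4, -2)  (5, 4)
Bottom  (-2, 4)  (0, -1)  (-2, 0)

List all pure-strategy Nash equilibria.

Player I against X: payoffs -5, -2 → best response Bottom.
Player I against Y: payoffs 4, 0 → best response Top.
Player I against Z: payoffs 5, -2 → best response Top.
Player II against Top: payoffs 1, -2, 4 → best response Z.
Player II against Bottom: payoffs 4, -1, 0 → best response X.
Mutual best responses: (Top, Z); (Bottom, X).

(Top, Z); (Bottom, X)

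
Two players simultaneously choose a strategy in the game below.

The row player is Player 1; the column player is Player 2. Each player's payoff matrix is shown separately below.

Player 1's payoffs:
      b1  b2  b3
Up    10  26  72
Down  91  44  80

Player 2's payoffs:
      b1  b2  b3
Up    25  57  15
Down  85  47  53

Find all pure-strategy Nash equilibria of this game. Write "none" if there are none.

Player 1 against b1: payoffs 10, 91 → best response Down.
Player 1 against b2: payoffs 26, 44 → best response Down.
Player 1 against b3: payoffs 72, 80 → best response Down.
Player 2 against Up: payoffs 25, 57, 15 → best response b2.
Player 2 against Down: payoffs 85, 47, 53 → best response b1.
Mutual best responses: (Down, b1).

Pure NE: (Down, b1)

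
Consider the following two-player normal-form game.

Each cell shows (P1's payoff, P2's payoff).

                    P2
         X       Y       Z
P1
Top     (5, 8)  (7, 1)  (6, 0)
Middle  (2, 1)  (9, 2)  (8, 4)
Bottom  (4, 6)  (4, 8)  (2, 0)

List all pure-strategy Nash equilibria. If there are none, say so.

P1 against X: payoffs 5, 2, 4 → best response Top.
P1 against Y: payoffs 7, 9, 4 → best response Middle.
P1 against Z: payoffs 6, 8, 2 → best response Middle.
P2 against Top: payoffs 8, 1, 0 → best response X.
P2 against Middle: payoffs 1, 2, 4 → best response Z.
P2 against Bottom: payoffs 6, 8, 0 → best response Y.
Mutual best responses: (Top, X); (Middle, Z).

The pure Nash equilibria are (Top, X), (Middle, Z).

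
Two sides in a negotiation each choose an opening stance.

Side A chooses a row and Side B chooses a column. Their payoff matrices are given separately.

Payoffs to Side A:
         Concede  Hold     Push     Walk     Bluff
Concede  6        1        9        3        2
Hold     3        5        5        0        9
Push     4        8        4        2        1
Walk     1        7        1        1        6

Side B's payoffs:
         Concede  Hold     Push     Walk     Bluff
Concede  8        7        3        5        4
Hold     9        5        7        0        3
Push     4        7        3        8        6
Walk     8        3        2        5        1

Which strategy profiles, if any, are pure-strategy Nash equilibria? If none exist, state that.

Mark each player's best response to every combination of opponents' strategies; a profile where every player is best-responding is a pure Nash equilibrium.
Side A against Concede: payoffs 6, 3, 4, 1 → best response Concede.
Side A against Hold: payoffs 1, 5, 8, 7 → best response Push.
Side A against Push: payoffs 9, 5, 4, 1 → best response Concede.
Side A against Walk: payoffs 3, 0, 2, 1 → best response Concede.
Side A against Bluff: payoffs 2, 9, 1, 6 → best response Hold.
Side B against Concede: payoffs 8, 7, 3, 5, 4 → best response Concede.
Side B against Hold: payoffs 9, 5, 7, 0, 3 → best response Concede.
Side B against Push: payoffs 4, 7, 3, 8, 6 → best response Walk.
Side B against Walk: payoffs 8, 3, 2, 5, 1 → best response Concede.
Mutual best responses: (Concede, Concede).

The unique pure-strategy Nash equilibrium is (Concede, Concede).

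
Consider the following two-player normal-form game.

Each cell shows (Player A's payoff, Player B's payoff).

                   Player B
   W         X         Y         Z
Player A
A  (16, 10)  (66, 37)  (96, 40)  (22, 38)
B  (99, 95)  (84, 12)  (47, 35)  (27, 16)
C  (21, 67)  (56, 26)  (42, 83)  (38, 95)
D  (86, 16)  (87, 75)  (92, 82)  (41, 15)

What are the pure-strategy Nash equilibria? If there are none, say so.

The pure Nash equilibria are (A, Y); (B, W).

For each player, find the best response to each opponent profile; mutual best responses are the pure NE.
Player A against W: payoffs 16, 99, 21, 86 → best response B.
Player A against X: payoffs 66, 84, 56, 87 → best response D.
Player A against Y: payoffs 96, 47, 42, 92 → best response A.
Player A against Z: payoffs 22, 27, 38, 41 → best response D.
Player B against A: payoffs 10, 37, 40, 38 → best response Y.
Player B against B: payoffs 95, 12, 35, 16 → best response W.
Player B against C: payoffs 67, 26, 83, 95 → best response Z.
Player B against D: payoffs 16, 75, 82, 15 → best response Y.
Mutual best responses: (A, Y); (B, W).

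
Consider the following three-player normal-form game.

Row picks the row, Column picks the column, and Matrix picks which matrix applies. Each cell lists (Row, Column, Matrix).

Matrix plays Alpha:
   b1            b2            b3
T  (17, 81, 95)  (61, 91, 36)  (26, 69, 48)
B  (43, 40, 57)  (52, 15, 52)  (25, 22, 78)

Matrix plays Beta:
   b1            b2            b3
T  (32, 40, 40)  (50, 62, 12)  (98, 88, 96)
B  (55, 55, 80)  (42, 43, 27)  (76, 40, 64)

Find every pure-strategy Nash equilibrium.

Row against (b1, Alpha): payoffs 17, 43 → best response B.
Row against (b1, Beta): payoffs 32, 55 → best response B.
Row against (b2, Alpha): payoffs 61, 52 → best response T.
Row against (b2, Beta): payoffs 50, 42 → best response T.
Row against (b3, Alpha): payoffs 26, 25 → best response T.
Row against (b3, Beta): payoffs 98, 76 → best response T.
Column against (T, Alpha): payoffs 81, 91, 69 → best response b2.
Column against (T, Beta): payoffs 40, 62, 88 → best response b3.
Column against (B, Alpha): payoffs 40, 15, 22 → best response b1.
Column against (B, Beta): payoffs 55, 43, 40 → best response b1.
Matrix against (T, b1): payoffs 95, 40 → best response Alpha.
Matrix against (T, b2): payoffs 36, 12 → best response Alpha.
Matrix against (T, b3): payoffs 48, 96 → best response Beta.
Matrix against (B, b1): payoffs 57, 80 → best response Beta.
Matrix against (B, b2): payoffs 52, 27 → best response Alpha.
Matrix against (B, b3): payoffs 78, 64 → best response Alpha.
Mutual best responses: (T, b2, Alpha); (T, b3, Beta); (B, b1, Beta).

Pure-strategy Nash equilibria: (T, b2, Alpha) and (T, b3, Beta) and (B, b1, Beta)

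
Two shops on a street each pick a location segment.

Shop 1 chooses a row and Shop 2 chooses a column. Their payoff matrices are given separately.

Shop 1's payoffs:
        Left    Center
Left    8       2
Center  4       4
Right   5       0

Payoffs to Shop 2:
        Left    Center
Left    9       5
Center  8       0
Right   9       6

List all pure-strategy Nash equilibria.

The unique pure-strategy Nash equilibrium is (Left, Left).

For each player, find the best response to each opponent profile; mutual best responses are the pure NE.
Shop 1 against Left: payoffs 8, 4, 5 → best response Left.
Shop 1 against Center: payoffs 2, 4, 0 → best response Center.
Shop 2 against Left: payoffs 9, 5 → best response Left.
Shop 2 against Center: payoffs 8, 0 → best response Left.
Shop 2 against Right: payoffs 9, 6 → best response Left.
Mutual best responses: (Left, Left).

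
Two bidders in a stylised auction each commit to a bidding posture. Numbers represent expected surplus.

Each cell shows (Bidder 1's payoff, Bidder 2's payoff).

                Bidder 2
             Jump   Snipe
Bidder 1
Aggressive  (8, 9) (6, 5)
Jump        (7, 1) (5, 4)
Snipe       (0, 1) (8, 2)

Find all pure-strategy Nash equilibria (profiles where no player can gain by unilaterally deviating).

For each player, find the best response to each opponent profile; mutual best responses are the pure NE.
Bidder 1 against Jump: payoffs 8, 7, 0 → best response Aggressive.
Bidder 1 against Snipe: payoffs 6, 5, 8 → best response Snipe.
Bidder 2 against Aggressive: payoffs 9, 5 → best response Jump.
Bidder 2 against Jump: payoffs 1, 4 → best response Snipe.
Bidder 2 against Snipe: payoffs 1, 2 → best response Snipe.
Mutual best responses: (Aggressive, Jump); (Snipe, Snipe).

The pure Nash equilibria are (Aggressive, Jump) and (Snipe, Snipe).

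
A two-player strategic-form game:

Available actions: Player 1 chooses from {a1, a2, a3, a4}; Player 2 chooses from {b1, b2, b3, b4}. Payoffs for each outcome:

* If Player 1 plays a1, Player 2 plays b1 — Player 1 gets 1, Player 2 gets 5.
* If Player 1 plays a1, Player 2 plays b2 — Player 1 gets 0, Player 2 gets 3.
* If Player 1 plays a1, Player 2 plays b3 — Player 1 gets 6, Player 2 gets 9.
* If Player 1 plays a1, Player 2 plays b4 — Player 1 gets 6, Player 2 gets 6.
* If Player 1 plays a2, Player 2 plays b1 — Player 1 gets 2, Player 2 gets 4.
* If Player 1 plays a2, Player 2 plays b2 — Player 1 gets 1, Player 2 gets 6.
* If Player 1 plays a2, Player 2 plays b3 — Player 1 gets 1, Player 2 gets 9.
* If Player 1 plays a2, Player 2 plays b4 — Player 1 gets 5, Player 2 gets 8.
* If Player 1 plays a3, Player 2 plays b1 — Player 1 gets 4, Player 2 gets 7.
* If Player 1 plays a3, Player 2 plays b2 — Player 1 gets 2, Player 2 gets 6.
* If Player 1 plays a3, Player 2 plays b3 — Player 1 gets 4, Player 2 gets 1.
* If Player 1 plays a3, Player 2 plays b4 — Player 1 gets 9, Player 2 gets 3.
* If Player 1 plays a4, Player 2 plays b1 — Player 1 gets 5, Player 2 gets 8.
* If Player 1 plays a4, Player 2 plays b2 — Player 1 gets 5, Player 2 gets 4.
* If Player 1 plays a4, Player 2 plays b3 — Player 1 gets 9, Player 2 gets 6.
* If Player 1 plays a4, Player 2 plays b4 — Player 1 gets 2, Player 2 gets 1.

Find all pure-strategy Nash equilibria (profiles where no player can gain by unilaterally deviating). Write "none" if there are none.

The unique pure-strategy Nash equilibrium is (a4, b1).

Player 1 against b1: payoffs 1, 2, 4, 5 → best response a4.
Player 1 against b2: payoffs 0, 1, 2, 5 → best response a4.
Player 1 against b3: payoffs 6, 1, 4, 9 → best response a4.
Player 1 against b4: payoffs 6, 5, 9, 2 → best response a3.
Player 2 against a1: payoffs 5, 3, 9, 6 → best response b3.
Player 2 against a2: payoffs 4, 6, 9, 8 → best response b3.
Player 2 against a3: payoffs 7, 6, 1, 3 → best response b1.
Player 2 against a4: payoffs 8, 4, 6, 1 → best response b1.
Mutual best responses: (a4, b1).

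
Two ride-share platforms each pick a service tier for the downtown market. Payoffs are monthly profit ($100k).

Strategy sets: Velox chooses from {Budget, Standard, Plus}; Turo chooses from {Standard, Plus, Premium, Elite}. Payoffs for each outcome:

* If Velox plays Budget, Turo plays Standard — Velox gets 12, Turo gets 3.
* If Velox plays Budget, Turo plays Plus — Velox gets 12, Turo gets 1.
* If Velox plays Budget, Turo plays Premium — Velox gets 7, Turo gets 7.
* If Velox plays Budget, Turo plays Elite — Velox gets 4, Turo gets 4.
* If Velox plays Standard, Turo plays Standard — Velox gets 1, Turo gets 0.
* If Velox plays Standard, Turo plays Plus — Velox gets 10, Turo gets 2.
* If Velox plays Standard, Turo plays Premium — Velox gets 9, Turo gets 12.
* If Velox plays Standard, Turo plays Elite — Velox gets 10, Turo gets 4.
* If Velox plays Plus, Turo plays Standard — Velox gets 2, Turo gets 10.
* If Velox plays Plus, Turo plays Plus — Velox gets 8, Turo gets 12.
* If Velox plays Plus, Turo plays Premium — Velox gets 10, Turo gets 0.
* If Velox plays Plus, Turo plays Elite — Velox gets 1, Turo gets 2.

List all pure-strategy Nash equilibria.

There is no pure-strategy Nash equilibrium.

Velox against Standard: payoffs 12, 1, 2 → best response Budget.
Velox against Plus: payoffs 12, 10, 8 → best response Budget.
Velox against Premium: payoffs 7, 9, 10 → best response Plus.
Velox against Elite: payoffs 4, 10, 1 → best response Standard.
Turo against Budget: payoffs 3, 1, 7, 4 → best response Premium.
Turo against Standard: payoffs 0, 2, 12, 4 → best response Premium.
Turo against Plus: payoffs 10, 12, 0, 2 → best response Plus.
No profile is a mutual best response for all players.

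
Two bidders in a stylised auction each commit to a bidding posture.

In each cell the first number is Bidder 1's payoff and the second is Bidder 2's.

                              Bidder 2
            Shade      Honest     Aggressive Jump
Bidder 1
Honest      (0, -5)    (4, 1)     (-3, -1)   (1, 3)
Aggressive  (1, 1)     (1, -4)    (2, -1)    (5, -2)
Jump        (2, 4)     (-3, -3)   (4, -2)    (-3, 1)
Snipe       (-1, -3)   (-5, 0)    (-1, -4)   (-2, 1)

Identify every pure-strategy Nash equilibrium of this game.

(Jump, Shade)

For each strategy profile, look for a profitable unilateral deviation.
(Honest, Shade): Bidder 1 can switch to Aggressive (0 → 1). Not NE.
(Honest, Honest): Bidder 2 can switch to Jump (1 → 3). Not NE.
(Honest, Aggressive): Bidder 1 can switch to Aggressive (-3 → 2). Not NE.
(Honest, Jump): Bidder 1 can switch to Aggressive (1 → 5). Not NE.
(Aggressive, Shade): Bidder 1 can switch to Jump (1 → 2). Not NE.
(Aggressive, Honest): Bidder 1 can switch to Honest (1 → 4). Not NE.
(Aggressive, Aggressive): Bidder 1 can switch to Jump (2 → 4). Not NE.
(Aggressive, Jump): Bidder 2 can switch to Shade (-2 → 1). Not NE.
(Jump, Shade): Bidder 1 gets 2, best alternative 1; Bidder 2 gets 4, best alternative 1. No profitable deviation — NE.
(Jump, Honest): Bidder 1 can switch to Honest (-3 → 4). Not NE.
(Jump, Aggressive): Bidder 2 can switch to Shade (-2 → 4). Not NE.
(The remaining 5 profiles each have a profitable deviation by the same check.)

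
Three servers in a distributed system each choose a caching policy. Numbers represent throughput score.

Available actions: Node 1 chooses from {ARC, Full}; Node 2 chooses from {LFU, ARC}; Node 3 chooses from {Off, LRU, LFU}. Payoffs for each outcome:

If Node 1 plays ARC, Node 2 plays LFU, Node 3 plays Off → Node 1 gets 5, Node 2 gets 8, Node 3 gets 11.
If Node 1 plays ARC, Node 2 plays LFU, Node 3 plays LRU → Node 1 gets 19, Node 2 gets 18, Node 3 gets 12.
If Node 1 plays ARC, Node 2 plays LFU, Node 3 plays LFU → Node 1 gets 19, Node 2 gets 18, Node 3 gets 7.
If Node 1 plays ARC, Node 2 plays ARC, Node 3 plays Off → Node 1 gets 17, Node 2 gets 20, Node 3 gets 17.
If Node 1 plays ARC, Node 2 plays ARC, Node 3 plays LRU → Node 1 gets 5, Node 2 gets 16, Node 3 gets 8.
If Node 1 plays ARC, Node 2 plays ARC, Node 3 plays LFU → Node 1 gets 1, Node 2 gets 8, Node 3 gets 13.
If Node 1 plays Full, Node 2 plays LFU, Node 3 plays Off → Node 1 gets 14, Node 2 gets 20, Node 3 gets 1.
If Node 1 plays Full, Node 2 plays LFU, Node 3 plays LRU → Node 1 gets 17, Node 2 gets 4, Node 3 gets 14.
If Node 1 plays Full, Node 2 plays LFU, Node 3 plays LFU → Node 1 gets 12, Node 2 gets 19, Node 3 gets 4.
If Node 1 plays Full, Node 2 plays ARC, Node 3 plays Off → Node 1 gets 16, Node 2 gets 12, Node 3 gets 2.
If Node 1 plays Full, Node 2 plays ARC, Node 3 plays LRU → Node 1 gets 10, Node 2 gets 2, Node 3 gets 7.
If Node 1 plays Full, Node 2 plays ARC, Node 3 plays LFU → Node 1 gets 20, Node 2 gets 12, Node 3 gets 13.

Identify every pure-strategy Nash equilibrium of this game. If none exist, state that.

(ARC, LFU, LRU); (ARC, ARC, Off)

Check each profile: it is a Nash equilibrium iff no player can strictly gain by switching unilaterally.
(ARC, LFU, Off): Node 1 can switch to Full (5 → 14). Not NE.
(ARC, LFU, LRU): Node 1 gets 19, best alternative 17; Node 2 gets 18, best alternative 16; Node 3 gets 12, best alternative 11. No profitable deviation — NE.
(ARC, LFU, LFU): Node 3 can switch to Off (7 → 11). Not NE.
(ARC, ARC, Off): Node 1 gets 17, best alternative 16; Node 2 gets 20, best alternative 8; Node 3 gets 17, best alternative 13. No profitable deviation — NE.
(ARC, ARC, LRU): Node 1 can switch to Full (5 → 10). Not NE.
(ARC, ARC, LFU): Node 1 can switch to Full (1 → 20). Not NE.
(Full, LFU, Off): Node 3 can switch to LRU (1 → 14). Not NE.
(Full, LFU, LRU): Node 1 can switch to ARC (17 → 19). Not NE.
(Full, LFU, LFU): Node 1 can switch to ARC (12 → 19). Not NE.
(Full, ARC, Off): Node 1 can switch to ARC (16 → 17). Not NE.
(Full, ARC, LRU): Node 2 can switch to LFU (2 → 4). Not NE.
(Full, ARC, LFU): Node 2 can switch to LFU (12 → 19). Not NE.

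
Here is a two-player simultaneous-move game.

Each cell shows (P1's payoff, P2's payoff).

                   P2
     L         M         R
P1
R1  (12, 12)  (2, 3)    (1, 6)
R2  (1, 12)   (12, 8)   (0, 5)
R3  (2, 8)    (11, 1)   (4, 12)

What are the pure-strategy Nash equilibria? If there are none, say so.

The pure Nash equilibria are (R1, L); (R3, R).

(R1, L): P1 gets 12, best alternative 2; P2 gets 12, best alternative 6. No profitable deviation — NE.
(R1, M): P1 can switch to R2 (2 → 12). Not NE.
(R1, R): P1 can switch to R3 (1 → 4). Not NE.
(R2, L): P1 can switch to R1 (1 → 12). Not NE.
(R2, M): P2 can switch to L (8 → 12). Not NE.
(R2, R): P1 can switch to R1 (0 → 1). Not NE.
(R3, L): P1 can switch to R1 (2 → 12). Not NE.
(R3, M): P1 can switch to R2 (11 → 12). Not NE.
(R3, R): P1 gets 4, best alternative 1; P2 gets 12, best alternative 8. No profitable deviation — NE.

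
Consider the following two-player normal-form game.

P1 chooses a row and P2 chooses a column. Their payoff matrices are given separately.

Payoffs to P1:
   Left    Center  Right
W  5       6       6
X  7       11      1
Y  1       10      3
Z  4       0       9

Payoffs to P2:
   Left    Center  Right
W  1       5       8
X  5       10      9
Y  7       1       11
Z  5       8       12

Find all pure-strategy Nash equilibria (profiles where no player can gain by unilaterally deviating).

The pure Nash equilibria are (X, Center); (Z, Right).

P1 against Left: payoffs 5, 7, 1, 4 → best response X.
P1 against Center: payoffs 6, 11, 10, 0 → best response X.
P1 against Right: payoffs 6, 1, 3, 9 → best response Z.
P2 against W: payoffs 1, 5, 8 → best response Right.
P2 against X: payoffs 5, 10, 9 → best response Center.
P2 against Y: payoffs 7, 1, 11 → best response Right.
P2 against Z: payoffs 5, 8, 12 → best response Right.
Mutual best responses: (X, Center); (Z, Right).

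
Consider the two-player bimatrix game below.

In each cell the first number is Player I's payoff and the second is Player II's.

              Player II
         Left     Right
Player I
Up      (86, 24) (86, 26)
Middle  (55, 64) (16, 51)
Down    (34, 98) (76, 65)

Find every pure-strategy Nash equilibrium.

(Up, Left): Player II can switch to Right (24 → 26). Not NE.
(Up, Right): Player I gets 86, best alternative 76; Player II gets 26, best alternative 24. No profitable deviation — NE.
(Middle, Left): Player I can switch to Up (55 → 86). Not NE.
(Middle, Right): Player I can switch to Up (16 → 86). Not NE.
(Down, Left): Player I can switch to Up (34 → 86). Not NE.
(Down, Right): Player I can switch to Up (76 → 86). Not NE.

(Up, Right)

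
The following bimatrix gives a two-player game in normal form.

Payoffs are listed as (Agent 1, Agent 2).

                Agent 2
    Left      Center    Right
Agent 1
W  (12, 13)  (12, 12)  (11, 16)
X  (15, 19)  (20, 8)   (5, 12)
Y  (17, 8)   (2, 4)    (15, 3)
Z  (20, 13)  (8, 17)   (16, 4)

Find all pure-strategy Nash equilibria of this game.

none

For each player, find the best response to each opponent profile; mutual best responses are the pure NE.
Agent 1 against Left: payoffs 12, 15, 17, 20 → best response Z.
Agent 1 against Center: payoffs 12, 20, 2, 8 → best response X.
Agent 1 against Right: payoffs 11, 5, 15, 16 → best response Z.
Agent 2 against W: payoffs 13, 12, 16 → best response Right.
Agent 2 against X: payoffs 19, 8, 12 → best response Left.
Agent 2 against Y: payoffs 8, 4, 3 → best response Left.
Agent 2 against Z: payoffs 13, 17, 4 → best response Center.
No profile is a mutual best response for all players.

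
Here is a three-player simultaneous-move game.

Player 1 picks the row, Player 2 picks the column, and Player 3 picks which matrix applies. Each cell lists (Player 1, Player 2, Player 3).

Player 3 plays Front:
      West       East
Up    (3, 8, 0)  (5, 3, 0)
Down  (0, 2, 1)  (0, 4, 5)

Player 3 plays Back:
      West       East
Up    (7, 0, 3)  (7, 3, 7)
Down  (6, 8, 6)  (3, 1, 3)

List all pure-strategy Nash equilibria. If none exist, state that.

Mark each player's best response to every combination of opponents' strategies; a profile where every player is best-responding is a pure Nash equilibrium.
Player 1 against (West, Front): payoffs 3, 0 → best response Up.
Player 1 against (West, Back): payoffs 7, 6 → best response Up.
Player 1 against (East, Front): payoffs 5, 0 → best response Up.
Player 1 against (East, Back): payoffs 7, 3 → best response Up.
Player 2 against (Up, Front): payoffs 8, 3 → best response West.
Player 2 against (Up, Back): payoffs 0, 3 → best response East.
Player 2 against (Down, Front): payoffs 2, 4 → best response East.
Player 2 against (Down, Back): payoffs 8, 1 → best response West.
Player 3 against (Up, West): payoffs 0, 3 → best response Back.
Player 3 against (Up, East): payoffs 0, 7 → best response Back.
Player 3 against (Down, West): payoffs 1, 6 → best response Back.
Player 3 against (Down, East): payoffs 5, 3 → best response Front.
Mutual best responses: (Up, East, Back).

The unique pure-strategy Nash equilibrium is (Up, East, Back).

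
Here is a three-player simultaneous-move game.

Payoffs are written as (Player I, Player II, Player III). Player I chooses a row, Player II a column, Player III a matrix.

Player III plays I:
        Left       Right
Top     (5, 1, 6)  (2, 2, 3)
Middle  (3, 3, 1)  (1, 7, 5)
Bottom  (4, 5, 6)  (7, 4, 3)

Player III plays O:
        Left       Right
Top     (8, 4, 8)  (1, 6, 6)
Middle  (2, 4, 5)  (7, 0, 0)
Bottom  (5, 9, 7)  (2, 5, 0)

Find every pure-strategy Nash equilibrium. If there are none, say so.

none

Player I against (Left, I): payoffs 5, 3, 4 → best response Top.
Player I against (Left, O): payoffs 8, 2, 5 → best response Top.
Player I against (Right, I): payoffs 2, 1, 7 → best response Bottom.
Player I against (Right, O): payoffs 1, 7, 2 → best response Middle.
Player II against (Top, I): payoffs 1, 2 → best response Right.
Player II against (Top, O): payoffs 4, 6 → best response Right.
Player II against (Middle, I): payoffs 3, 7 → best response Right.
Player II against (Middle, O): payoffs 4, 0 → best response Left.
Player II against (Bottom, I): payoffs 5, 4 → best response Left.
Player II against (Bottom, O): payoffs 9, 5 → best response Left.
Player III against (Top, Left): payoffs 6, 8 → best response O.
Player III against (Top, Right): payoffs 3, 6 → best response O.
Player III against (Middle, Left): payoffs 1, 5 → best response O.
Player III against (Middle, Right): payoffs 5, 0 → best response I.
Player III against (Bottom, Left): payoffs 6, 7 → best response O.
Player III against (Bottom, Right): payoffs 3, 0 → best response I.
No profile is a mutual best response for all players.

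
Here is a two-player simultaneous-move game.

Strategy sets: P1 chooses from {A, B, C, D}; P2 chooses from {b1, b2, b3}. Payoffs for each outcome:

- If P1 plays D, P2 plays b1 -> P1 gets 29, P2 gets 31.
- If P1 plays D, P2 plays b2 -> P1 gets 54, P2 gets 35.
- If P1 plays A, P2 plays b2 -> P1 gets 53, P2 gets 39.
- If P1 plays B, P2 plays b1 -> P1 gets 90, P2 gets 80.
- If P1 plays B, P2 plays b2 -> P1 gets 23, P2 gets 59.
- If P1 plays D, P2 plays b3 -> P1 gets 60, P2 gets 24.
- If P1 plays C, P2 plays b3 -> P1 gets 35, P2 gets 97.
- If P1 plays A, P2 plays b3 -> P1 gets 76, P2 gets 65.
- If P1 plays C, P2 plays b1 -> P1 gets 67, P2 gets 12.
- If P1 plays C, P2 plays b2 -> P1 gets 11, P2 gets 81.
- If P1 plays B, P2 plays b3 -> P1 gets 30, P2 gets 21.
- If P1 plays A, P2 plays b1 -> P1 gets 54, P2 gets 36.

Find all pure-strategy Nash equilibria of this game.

(A, b3), (B, b1), (D, b2)

P1 against b1: payoffs 54, 90, 67, 29 → best response B.
P1 against b2: payoffs 53, 23, 11, 54 → best response D.
P1 against b3: payoffs 76, 30, 35, 60 → best response A.
P2 against A: payoffs 36, 39, 65 → best response b3.
P2 against B: payoffs 80, 59, 21 → best response b1.
P2 against C: payoffs 12, 81, 97 → best response b3.
P2 against D: payoffs 31, 35, 24 → best response b2.
Mutual best responses: (A, b3); (B, b1); (D, b2).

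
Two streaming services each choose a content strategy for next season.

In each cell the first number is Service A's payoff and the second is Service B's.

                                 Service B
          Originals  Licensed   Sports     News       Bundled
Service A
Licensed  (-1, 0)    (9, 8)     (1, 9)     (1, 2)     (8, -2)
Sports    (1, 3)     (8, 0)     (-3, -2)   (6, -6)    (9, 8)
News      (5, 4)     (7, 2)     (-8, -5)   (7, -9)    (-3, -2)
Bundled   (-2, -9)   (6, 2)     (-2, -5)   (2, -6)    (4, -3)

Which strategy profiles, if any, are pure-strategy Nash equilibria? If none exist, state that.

(Licensed, Originals): Service A can switch to Sports (-1 → 1). Not NE.
(Licensed, Licensed): Service B can switch to Sports (8 → 9). Not NE.
(Licensed, Sports): Service A gets 1, best alternative -2; Service B gets 9, best alternative 8. No profitable deviation — NE.
(Licensed, News): Service A can switch to Sports (1 → 6). Not NE.
(Licensed, Bundled): Service A can switch to Sports (8 → 9). Not NE.
(Sports, Originals): Service A can switch to News (1 → 5). Not NE.
(Sports, Licensed): Service A can switch to Licensed (8 → 9). Not NE.
(Sports, Sports): Service A can switch to Licensed (-3 → 1). Not NE.
(Sports, News): Service A can switch to News (6 → 7). Not NE.
(Sports, Bundled): Service A gets 9, best alternative 8; Service B gets 8, best alternative 3. No profitable deviation — NE.
(News, Originals): Service A gets 5, best alternative 1; Service B gets 4, best alternative 2. No profitable deviation — NE.
(News, Licensed): Service A can switch to Licensed (7 → 9). Not NE.
(News, Sports): Service A can switch to Licensed (-8 → 1). Not NE.
(The remaining 7 profiles each have a profitable deviation by the same check.)

Pure-strategy Nash equilibria: (Licensed, Sports) and (Sports, Bundled) and (News, Originals)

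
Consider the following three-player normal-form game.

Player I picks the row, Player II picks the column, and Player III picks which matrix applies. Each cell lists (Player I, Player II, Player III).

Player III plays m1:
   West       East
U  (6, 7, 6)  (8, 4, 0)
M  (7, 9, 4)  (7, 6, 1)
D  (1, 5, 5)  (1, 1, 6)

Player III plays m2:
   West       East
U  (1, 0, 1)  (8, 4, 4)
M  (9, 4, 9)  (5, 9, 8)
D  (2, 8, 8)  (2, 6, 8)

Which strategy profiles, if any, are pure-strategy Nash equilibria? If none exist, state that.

Pure NE: (U, East, m2)

For each player, find the best response to each opponent profile; mutual best responses are the pure NE.
Player I against (West, m1): payoffs 6, 7, 1 → best response M.
Player I against (West, m2): payoffs 1, 9, 2 → best response M.
Player I against (East, m1): payoffs 8, 7, 1 → best response U.
Player I against (East, m2): payoffs 8, 5, 2 → best response U.
Player II against (U, m1): payoffs 7, 4 → best response West.
Player II against (U, m2): payoffs 0, 4 → best response East.
Player II against (M, m1): payoffs 9, 6 → best response West.
Player II against (M, m2): payoffs 4, 9 → best response East.
Player II against (D, m1): payoffs 5, 1 → best response West.
Player II against (D, m2): payoffs 8, 6 → best response West.
Player III against (U, West): payoffs 6, 1 → best response m1.
Player III against (U, East): payoffs 0, 4 → best response m2.
Player III against (M, West): payoffs 4, 9 → best response m2.
Player III against (M, East): payoffs 1, 8 → best response m2.
Player III against (D, West): payoffs 5, 8 → best response m2.
Player III against (D, East): payoffs 6, 8 → best response m2.
Mutual best responses: (U, East, m2).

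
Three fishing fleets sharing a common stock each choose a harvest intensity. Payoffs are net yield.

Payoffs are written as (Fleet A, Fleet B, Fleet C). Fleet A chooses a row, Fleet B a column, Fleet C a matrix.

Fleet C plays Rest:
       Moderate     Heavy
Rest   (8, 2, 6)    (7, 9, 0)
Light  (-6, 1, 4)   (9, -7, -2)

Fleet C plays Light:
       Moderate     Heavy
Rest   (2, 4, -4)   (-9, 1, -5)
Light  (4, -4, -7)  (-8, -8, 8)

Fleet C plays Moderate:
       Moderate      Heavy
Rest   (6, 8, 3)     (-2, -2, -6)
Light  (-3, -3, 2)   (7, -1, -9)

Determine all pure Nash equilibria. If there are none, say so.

No pure-strategy Nash equilibrium.

For each strategy profile, look for a profitable unilateral deviation.
(Rest, Moderate, Rest): Fleet B can switch to Heavy (2 → 9). Not NE.
(Rest, Moderate, Light): Fleet A can switch to Light (2 → 4). Not NE.
(Rest, Moderate, Moderate): Fleet C can switch to Rest (3 → 6). Not NE.
(Rest, Heavy, Rest): Fleet A can switch to Light (7 → 9). Not NE.
(Rest, Heavy, Light): Fleet A can switch to Light (-9 → -8). Not NE.
(Rest, Heavy, Moderate): Fleet A can switch to Light (-2 → 7). Not NE.
(Light, Moderate, Rest): Fleet A can switch to Rest (-6 → 8). Not NE.
(Light, Moderate, Light): Fleet C can switch to Rest (-7 → 4). Not NE.
(The remaining 4 profiles each have a profitable deviation by the same check.)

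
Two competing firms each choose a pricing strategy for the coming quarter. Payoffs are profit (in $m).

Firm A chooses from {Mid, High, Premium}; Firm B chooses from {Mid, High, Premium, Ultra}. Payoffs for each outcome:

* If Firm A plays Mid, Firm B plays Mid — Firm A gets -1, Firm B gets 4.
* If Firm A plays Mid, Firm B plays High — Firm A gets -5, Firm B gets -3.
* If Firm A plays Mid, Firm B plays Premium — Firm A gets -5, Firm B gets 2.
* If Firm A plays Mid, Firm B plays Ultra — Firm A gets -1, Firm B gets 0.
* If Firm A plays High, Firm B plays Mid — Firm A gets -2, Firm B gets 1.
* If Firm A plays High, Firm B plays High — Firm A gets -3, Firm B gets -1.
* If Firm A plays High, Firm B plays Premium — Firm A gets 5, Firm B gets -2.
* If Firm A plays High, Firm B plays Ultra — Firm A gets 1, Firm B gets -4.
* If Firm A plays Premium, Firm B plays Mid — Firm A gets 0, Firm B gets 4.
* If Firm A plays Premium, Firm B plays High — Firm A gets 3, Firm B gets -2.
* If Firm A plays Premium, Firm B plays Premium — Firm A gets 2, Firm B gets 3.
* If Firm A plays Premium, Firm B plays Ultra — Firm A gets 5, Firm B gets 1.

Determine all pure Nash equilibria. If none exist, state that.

(Premium, Mid)

For each strategy profile, look for a profitable unilateral deviation.
(Mid, Mid): Firm A can switch to Premium (-1 → 0). Not NE.
(Mid, High): Firm A can switch to High (-5 → -3). Not NE.
(Mid, Premium): Firm A can switch to High (-5 → 5). Not NE.
(Mid, Ultra): Firm A can switch to High (-1 → 1). Not NE.
(High, Mid): Firm A can switch to Mid (-2 → -1). Not NE.
(High, High): Firm A can switch to Premium (-3 → 3). Not NE.
(High, Premium): Firm B can switch to Mid (-2 → 1). Not NE.
(High, Ultra): Firm A can switch to Premium (1 → 5). Not NE.
(Premium, Mid): Firm A gets 0, best alternative -1; Firm B gets 4, best alternative 3. No profitable deviation — NE.
(The remaining 3 profiles each have a profitable deviation by the same check.)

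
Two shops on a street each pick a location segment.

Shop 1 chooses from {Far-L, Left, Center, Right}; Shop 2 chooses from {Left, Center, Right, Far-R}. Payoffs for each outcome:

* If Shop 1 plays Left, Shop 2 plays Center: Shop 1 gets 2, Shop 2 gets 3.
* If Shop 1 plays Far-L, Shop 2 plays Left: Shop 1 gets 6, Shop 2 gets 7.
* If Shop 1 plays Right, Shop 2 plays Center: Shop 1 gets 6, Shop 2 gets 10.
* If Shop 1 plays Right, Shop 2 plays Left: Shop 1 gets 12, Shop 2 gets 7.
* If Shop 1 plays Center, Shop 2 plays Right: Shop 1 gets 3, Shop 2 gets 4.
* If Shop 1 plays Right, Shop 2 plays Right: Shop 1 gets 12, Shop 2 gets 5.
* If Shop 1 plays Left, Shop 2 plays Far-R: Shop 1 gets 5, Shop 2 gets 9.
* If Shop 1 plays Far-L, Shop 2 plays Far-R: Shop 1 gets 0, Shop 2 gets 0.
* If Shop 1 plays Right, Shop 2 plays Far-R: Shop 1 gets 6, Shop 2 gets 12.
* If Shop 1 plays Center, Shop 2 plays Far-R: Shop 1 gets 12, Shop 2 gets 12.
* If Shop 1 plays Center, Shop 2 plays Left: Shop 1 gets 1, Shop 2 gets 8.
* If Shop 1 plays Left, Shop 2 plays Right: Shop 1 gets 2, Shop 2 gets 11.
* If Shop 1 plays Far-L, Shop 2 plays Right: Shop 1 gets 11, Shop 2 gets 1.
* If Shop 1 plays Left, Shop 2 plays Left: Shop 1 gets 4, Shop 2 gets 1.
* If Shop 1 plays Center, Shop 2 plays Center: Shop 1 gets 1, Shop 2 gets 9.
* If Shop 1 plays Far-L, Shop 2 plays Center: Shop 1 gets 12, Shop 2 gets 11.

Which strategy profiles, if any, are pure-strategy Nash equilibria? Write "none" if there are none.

(Far-L, Center); (Center, Far-R)

For each player, find the best response to each opponent profile; mutual best responses are the pure NE.
Shop 1 against Left: payoffs 6, 4, 1, 12 → best response Right.
Shop 1 against Center: payoffs 12, 2, 1, 6 → best response Far-L.
Shop 1 against Right: payoffs 11, 2, 3, 12 → best response Right.
Shop 1 against Far-R: payoffs 0, 5, 12, 6 → best response Center.
Shop 2 against Far-L: payoffs 7, 11, 1, 0 → best response Center.
Shop 2 against Left: payoffs 1, 3, 11, 9 → best response Right.
Shop 2 against Center: payoffs 8, 9, 4, 12 → best response Far-R.
Shop 2 against Right: payoffs 7, 10, 5, 12 → best response Far-R.
Mutual best responses: (Far-L, Center); (Center, Far-R).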